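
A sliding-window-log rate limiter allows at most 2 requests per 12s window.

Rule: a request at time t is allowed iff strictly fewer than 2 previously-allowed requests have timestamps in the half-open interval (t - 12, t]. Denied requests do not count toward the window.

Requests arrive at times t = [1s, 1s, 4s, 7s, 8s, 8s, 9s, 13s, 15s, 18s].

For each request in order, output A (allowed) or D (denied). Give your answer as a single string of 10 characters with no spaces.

Answer: AADDDDDAAD

Derivation:
Tracking allowed requests in the window:
  req#1 t=1s: ALLOW
  req#2 t=1s: ALLOW
  req#3 t=4s: DENY
  req#4 t=7s: DENY
  req#5 t=8s: DENY
  req#6 t=8s: DENY
  req#7 t=9s: DENY
  req#8 t=13s: ALLOW
  req#9 t=15s: ALLOW
  req#10 t=18s: DENY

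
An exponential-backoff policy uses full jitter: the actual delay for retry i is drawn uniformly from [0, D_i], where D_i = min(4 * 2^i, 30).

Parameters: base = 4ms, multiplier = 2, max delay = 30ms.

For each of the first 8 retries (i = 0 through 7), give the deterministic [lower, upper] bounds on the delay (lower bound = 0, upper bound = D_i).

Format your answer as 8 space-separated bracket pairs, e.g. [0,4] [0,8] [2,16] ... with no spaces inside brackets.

Answer: [0,4] [0,8] [0,16] [0,30] [0,30] [0,30] [0,30] [0,30]

Derivation:
Computing bounds per retry:
  i=0: D_i=min(4*2^0,30)=4, bounds=[0,4]
  i=1: D_i=min(4*2^1,30)=8, bounds=[0,8]
  i=2: D_i=min(4*2^2,30)=16, bounds=[0,16]
  i=3: D_i=min(4*2^3,30)=30, bounds=[0,30]
  i=4: D_i=min(4*2^4,30)=30, bounds=[0,30]
  i=5: D_i=min(4*2^5,30)=30, bounds=[0,30]
  i=6: D_i=min(4*2^6,30)=30, bounds=[0,30]
  i=7: D_i=min(4*2^7,30)=30, bounds=[0,30]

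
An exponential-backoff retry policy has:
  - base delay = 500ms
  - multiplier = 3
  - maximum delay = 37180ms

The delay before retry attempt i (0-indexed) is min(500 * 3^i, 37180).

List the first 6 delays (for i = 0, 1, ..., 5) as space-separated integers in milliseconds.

Answer: 500 1500 4500 13500 37180 37180

Derivation:
Computing each delay:
  i=0: min(500*3^0, 37180) = 500
  i=1: min(500*3^1, 37180) = 1500
  i=2: min(500*3^2, 37180) = 4500
  i=3: min(500*3^3, 37180) = 13500
  i=4: min(500*3^4, 37180) = 37180
  i=5: min(500*3^5, 37180) = 37180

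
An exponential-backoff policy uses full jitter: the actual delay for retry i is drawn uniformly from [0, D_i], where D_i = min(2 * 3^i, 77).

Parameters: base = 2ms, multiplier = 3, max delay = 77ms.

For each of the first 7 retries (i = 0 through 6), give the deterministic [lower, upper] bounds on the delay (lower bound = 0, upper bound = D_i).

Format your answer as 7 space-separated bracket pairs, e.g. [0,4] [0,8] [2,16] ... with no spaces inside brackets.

Computing bounds per retry:
  i=0: D_i=min(2*3^0,77)=2, bounds=[0,2]
  i=1: D_i=min(2*3^1,77)=6, bounds=[0,6]
  i=2: D_i=min(2*3^2,77)=18, bounds=[0,18]
  i=3: D_i=min(2*3^3,77)=54, bounds=[0,54]
  i=4: D_i=min(2*3^4,77)=77, bounds=[0,77]
  i=5: D_i=min(2*3^5,77)=77, bounds=[0,77]
  i=6: D_i=min(2*3^6,77)=77, bounds=[0,77]

Answer: [0,2] [0,6] [0,18] [0,54] [0,77] [0,77] [0,77]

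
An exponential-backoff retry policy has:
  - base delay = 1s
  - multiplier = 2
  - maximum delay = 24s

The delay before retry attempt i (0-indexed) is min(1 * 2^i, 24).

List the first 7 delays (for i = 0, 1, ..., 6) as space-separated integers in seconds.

Computing each delay:
  i=0: min(1*2^0, 24) = 1
  i=1: min(1*2^1, 24) = 2
  i=2: min(1*2^2, 24) = 4
  i=3: min(1*2^3, 24) = 8
  i=4: min(1*2^4, 24) = 16
  i=5: min(1*2^5, 24) = 24
  i=6: min(1*2^6, 24) = 24

Answer: 1 2 4 8 16 24 24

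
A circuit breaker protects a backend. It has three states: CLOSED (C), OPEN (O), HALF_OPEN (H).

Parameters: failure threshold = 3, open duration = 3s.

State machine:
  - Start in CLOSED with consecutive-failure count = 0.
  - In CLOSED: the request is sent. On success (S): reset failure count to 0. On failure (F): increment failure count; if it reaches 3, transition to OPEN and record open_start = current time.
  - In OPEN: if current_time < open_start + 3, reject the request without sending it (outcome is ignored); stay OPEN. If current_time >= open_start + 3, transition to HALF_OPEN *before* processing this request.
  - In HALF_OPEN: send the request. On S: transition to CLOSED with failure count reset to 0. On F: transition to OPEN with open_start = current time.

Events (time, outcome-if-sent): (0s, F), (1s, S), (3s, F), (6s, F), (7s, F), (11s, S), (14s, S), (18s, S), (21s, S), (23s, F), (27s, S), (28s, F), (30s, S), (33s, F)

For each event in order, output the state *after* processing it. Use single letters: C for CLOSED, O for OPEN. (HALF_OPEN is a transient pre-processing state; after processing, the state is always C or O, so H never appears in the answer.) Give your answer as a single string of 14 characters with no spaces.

State after each event:
  event#1 t=0s outcome=F: state=CLOSED
  event#2 t=1s outcome=S: state=CLOSED
  event#3 t=3s outcome=F: state=CLOSED
  event#4 t=6s outcome=F: state=CLOSED
  event#5 t=7s outcome=F: state=OPEN
  event#6 t=11s outcome=S: state=CLOSED
  event#7 t=14s outcome=S: state=CLOSED
  event#8 t=18s outcome=S: state=CLOSED
  event#9 t=21s outcome=S: state=CLOSED
  event#10 t=23s outcome=F: state=CLOSED
  event#11 t=27s outcome=S: state=CLOSED
  event#12 t=28s outcome=F: state=CLOSED
  event#13 t=30s outcome=S: state=CLOSED
  event#14 t=33s outcome=F: state=CLOSED

Answer: CCCCOCCCCCCCCC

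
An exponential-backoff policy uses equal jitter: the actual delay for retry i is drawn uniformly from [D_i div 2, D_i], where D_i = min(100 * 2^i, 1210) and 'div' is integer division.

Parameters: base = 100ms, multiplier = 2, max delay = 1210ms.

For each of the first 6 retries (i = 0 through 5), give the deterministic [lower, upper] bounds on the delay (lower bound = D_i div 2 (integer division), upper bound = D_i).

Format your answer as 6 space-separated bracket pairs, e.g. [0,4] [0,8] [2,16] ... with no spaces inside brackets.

Computing bounds per retry:
  i=0: D_i=min(100*2^0,1210)=100, bounds=[50,100]
  i=1: D_i=min(100*2^1,1210)=200, bounds=[100,200]
  i=2: D_i=min(100*2^2,1210)=400, bounds=[200,400]
  i=3: D_i=min(100*2^3,1210)=800, bounds=[400,800]
  i=4: D_i=min(100*2^4,1210)=1210, bounds=[605,1210]
  i=5: D_i=min(100*2^5,1210)=1210, bounds=[605,1210]

Answer: [50,100] [100,200] [200,400] [400,800] [605,1210] [605,1210]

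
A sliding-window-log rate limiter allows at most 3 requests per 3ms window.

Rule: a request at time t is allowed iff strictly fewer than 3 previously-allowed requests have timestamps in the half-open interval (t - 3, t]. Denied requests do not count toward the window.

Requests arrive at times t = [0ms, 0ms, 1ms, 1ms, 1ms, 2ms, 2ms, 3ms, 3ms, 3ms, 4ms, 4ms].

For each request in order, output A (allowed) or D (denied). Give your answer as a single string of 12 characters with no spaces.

Tracking allowed requests in the window:
  req#1 t=0ms: ALLOW
  req#2 t=0ms: ALLOW
  req#3 t=1ms: ALLOW
  req#4 t=1ms: DENY
  req#5 t=1ms: DENY
  req#6 t=2ms: DENY
  req#7 t=2ms: DENY
  req#8 t=3ms: ALLOW
  req#9 t=3ms: ALLOW
  req#10 t=3ms: DENY
  req#11 t=4ms: ALLOW
  req#12 t=4ms: DENY

Answer: AAADDDDAADAD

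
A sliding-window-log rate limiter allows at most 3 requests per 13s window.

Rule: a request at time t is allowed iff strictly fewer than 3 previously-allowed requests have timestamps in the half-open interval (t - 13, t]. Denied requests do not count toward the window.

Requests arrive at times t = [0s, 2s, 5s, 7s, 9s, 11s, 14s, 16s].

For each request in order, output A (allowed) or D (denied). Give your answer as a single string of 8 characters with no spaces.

Answer: AAADDDAA

Derivation:
Tracking allowed requests in the window:
  req#1 t=0s: ALLOW
  req#2 t=2s: ALLOW
  req#3 t=5s: ALLOW
  req#4 t=7s: DENY
  req#5 t=9s: DENY
  req#6 t=11s: DENY
  req#7 t=14s: ALLOW
  req#8 t=16s: ALLOW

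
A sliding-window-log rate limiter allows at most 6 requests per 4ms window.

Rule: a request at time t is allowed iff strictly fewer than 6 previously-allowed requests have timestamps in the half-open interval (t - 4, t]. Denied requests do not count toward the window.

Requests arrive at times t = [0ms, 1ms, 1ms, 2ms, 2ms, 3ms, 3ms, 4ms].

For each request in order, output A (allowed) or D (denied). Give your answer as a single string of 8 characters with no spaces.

Answer: AAAAAADA

Derivation:
Tracking allowed requests in the window:
  req#1 t=0ms: ALLOW
  req#2 t=1ms: ALLOW
  req#3 t=1ms: ALLOW
  req#4 t=2ms: ALLOW
  req#5 t=2ms: ALLOW
  req#6 t=3ms: ALLOW
  req#7 t=3ms: DENY
  req#8 t=4ms: ALLOW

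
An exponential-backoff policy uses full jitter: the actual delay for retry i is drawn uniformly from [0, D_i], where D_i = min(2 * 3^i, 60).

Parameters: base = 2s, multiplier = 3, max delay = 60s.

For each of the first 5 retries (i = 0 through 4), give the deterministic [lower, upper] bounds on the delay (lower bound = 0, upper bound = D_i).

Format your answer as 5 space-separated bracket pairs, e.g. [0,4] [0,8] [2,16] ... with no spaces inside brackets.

Computing bounds per retry:
  i=0: D_i=min(2*3^0,60)=2, bounds=[0,2]
  i=1: D_i=min(2*3^1,60)=6, bounds=[0,6]
  i=2: D_i=min(2*3^2,60)=18, bounds=[0,18]
  i=3: D_i=min(2*3^3,60)=54, bounds=[0,54]
  i=4: D_i=min(2*3^4,60)=60, bounds=[0,60]

Answer: [0,2] [0,6] [0,18] [0,54] [0,60]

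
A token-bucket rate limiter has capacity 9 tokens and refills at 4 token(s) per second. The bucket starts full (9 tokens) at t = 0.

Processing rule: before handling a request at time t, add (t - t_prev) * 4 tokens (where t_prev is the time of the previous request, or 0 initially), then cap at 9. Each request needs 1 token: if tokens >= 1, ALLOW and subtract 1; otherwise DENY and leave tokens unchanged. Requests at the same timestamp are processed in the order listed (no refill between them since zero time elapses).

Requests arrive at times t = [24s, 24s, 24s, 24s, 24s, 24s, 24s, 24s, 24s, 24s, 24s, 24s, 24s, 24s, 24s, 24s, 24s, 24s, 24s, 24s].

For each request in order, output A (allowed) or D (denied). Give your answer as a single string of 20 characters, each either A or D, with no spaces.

Simulating step by step:
  req#1 t=24s: ALLOW
  req#2 t=24s: ALLOW
  req#3 t=24s: ALLOW
  req#4 t=24s: ALLOW
  req#5 t=24s: ALLOW
  req#6 t=24s: ALLOW
  req#7 t=24s: ALLOW
  req#8 t=24s: ALLOW
  req#9 t=24s: ALLOW
  req#10 t=24s: DENY
  req#11 t=24s: DENY
  req#12 t=24s: DENY
  req#13 t=24s: DENY
  req#14 t=24s: DENY
  req#15 t=24s: DENY
  req#16 t=24s: DENY
  req#17 t=24s: DENY
  req#18 t=24s: DENY
  req#19 t=24s: DENY
  req#20 t=24s: DENY

Answer: AAAAAAAAADDDDDDDDDDD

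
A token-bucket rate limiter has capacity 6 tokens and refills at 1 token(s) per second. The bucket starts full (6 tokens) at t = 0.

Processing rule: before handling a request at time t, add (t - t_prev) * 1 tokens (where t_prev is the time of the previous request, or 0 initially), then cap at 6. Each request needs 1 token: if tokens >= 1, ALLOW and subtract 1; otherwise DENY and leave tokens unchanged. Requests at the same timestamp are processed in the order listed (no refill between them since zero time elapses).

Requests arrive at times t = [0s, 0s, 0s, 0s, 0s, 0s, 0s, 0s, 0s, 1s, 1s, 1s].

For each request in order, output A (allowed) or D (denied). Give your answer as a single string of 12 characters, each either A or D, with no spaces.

Simulating step by step:
  req#1 t=0s: ALLOW
  req#2 t=0s: ALLOW
  req#3 t=0s: ALLOW
  req#4 t=0s: ALLOW
  req#5 t=0s: ALLOW
  req#6 t=0s: ALLOW
  req#7 t=0s: DENY
  req#8 t=0s: DENY
  req#9 t=0s: DENY
  req#10 t=1s: ALLOW
  req#11 t=1s: DENY
  req#12 t=1s: DENY

Answer: AAAAAADDDADD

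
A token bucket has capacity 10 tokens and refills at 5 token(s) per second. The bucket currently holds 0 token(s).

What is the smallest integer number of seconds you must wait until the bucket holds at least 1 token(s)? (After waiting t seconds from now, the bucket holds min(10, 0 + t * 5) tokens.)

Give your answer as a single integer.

Need 0 + t * 5 >= 1, so t >= 1/5.
Smallest integer t = ceil(1/5) = 1.

Answer: 1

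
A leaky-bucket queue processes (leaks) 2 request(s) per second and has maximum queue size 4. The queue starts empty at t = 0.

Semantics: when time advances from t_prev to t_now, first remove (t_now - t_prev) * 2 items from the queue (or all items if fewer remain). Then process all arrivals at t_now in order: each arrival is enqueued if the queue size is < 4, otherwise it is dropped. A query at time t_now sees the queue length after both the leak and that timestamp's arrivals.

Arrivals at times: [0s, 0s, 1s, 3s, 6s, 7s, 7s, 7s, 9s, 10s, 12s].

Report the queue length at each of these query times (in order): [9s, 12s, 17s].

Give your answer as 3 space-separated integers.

Queue lengths at query times:
  query t=9s: backlog = 1
  query t=12s: backlog = 1
  query t=17s: backlog = 0

Answer: 1 1 0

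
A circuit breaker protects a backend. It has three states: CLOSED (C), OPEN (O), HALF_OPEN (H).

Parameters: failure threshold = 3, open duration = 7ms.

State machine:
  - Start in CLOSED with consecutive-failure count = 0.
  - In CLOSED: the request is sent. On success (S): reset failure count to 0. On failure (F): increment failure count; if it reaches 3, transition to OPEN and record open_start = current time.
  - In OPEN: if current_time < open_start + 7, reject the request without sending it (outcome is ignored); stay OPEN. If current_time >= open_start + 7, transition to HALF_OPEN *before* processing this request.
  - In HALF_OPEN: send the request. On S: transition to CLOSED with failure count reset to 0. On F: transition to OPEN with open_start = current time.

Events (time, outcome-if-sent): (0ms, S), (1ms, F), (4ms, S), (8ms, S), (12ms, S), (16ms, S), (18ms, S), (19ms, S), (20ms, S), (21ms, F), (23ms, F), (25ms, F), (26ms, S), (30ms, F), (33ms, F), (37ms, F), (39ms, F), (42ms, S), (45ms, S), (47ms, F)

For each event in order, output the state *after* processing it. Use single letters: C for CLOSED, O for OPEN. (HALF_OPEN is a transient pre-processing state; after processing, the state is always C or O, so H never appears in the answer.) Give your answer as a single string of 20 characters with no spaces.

State after each event:
  event#1 t=0ms outcome=S: state=CLOSED
  event#2 t=1ms outcome=F: state=CLOSED
  event#3 t=4ms outcome=S: state=CLOSED
  event#4 t=8ms outcome=S: state=CLOSED
  event#5 t=12ms outcome=S: state=CLOSED
  event#6 t=16ms outcome=S: state=CLOSED
  event#7 t=18ms outcome=S: state=CLOSED
  event#8 t=19ms outcome=S: state=CLOSED
  event#9 t=20ms outcome=S: state=CLOSED
  event#10 t=21ms outcome=F: state=CLOSED
  event#11 t=23ms outcome=F: state=CLOSED
  event#12 t=25ms outcome=F: state=OPEN
  event#13 t=26ms outcome=S: state=OPEN
  event#14 t=30ms outcome=F: state=OPEN
  event#15 t=33ms outcome=F: state=OPEN
  event#16 t=37ms outcome=F: state=OPEN
  event#17 t=39ms outcome=F: state=OPEN
  event#18 t=42ms outcome=S: state=CLOSED
  event#19 t=45ms outcome=S: state=CLOSED
  event#20 t=47ms outcome=F: state=CLOSED

Answer: CCCCCCCCCCCOOOOOOCCC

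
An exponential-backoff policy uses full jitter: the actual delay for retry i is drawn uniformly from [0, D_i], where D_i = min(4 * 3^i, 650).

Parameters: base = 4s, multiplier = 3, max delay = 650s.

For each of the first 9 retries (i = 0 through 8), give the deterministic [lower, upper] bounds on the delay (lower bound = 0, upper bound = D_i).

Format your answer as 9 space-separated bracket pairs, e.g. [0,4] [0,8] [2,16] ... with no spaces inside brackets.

Answer: [0,4] [0,12] [0,36] [0,108] [0,324] [0,650] [0,650] [0,650] [0,650]

Derivation:
Computing bounds per retry:
  i=0: D_i=min(4*3^0,650)=4, bounds=[0,4]
  i=1: D_i=min(4*3^1,650)=12, bounds=[0,12]
  i=2: D_i=min(4*3^2,650)=36, bounds=[0,36]
  i=3: D_i=min(4*3^3,650)=108, bounds=[0,108]
  i=4: D_i=min(4*3^4,650)=324, bounds=[0,324]
  i=5: D_i=min(4*3^5,650)=650, bounds=[0,650]
  i=6: D_i=min(4*3^6,650)=650, bounds=[0,650]
  i=7: D_i=min(4*3^7,650)=650, bounds=[0,650]
  i=8: D_i=min(4*3^8,650)=650, bounds=[0,650]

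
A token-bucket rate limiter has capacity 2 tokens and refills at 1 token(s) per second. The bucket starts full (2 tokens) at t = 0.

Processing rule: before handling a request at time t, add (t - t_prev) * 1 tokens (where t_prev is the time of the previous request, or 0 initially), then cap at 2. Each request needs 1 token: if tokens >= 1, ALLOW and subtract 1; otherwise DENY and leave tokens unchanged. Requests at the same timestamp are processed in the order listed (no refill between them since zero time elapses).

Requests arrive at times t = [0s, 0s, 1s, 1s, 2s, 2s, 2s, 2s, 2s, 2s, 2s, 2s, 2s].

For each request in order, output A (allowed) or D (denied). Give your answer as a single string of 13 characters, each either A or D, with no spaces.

Answer: AAADADDDDDDDD

Derivation:
Simulating step by step:
  req#1 t=0s: ALLOW
  req#2 t=0s: ALLOW
  req#3 t=1s: ALLOW
  req#4 t=1s: DENY
  req#5 t=2s: ALLOW
  req#6 t=2s: DENY
  req#7 t=2s: DENY
  req#8 t=2s: DENY
  req#9 t=2s: DENY
  req#10 t=2s: DENY
  req#11 t=2s: DENY
  req#12 t=2s: DENY
  req#13 t=2s: DENY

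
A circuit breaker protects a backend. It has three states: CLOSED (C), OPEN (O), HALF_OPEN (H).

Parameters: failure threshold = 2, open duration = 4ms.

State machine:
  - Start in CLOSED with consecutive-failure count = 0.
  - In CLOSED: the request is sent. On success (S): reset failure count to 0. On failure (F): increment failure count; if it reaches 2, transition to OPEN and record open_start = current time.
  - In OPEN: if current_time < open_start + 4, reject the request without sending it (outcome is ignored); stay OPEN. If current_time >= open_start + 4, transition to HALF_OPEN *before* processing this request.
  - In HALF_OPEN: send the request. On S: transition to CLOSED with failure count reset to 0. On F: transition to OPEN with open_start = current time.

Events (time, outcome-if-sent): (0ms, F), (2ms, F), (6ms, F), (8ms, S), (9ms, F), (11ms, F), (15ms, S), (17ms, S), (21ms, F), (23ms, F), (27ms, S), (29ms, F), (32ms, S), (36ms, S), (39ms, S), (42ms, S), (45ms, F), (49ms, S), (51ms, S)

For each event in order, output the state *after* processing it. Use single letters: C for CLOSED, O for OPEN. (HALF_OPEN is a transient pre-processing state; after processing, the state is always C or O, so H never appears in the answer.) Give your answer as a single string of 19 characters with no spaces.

State after each event:
  event#1 t=0ms outcome=F: state=CLOSED
  event#2 t=2ms outcome=F: state=OPEN
  event#3 t=6ms outcome=F: state=OPEN
  event#4 t=8ms outcome=S: state=OPEN
  event#5 t=9ms outcome=F: state=OPEN
  event#6 t=11ms outcome=F: state=OPEN
  event#7 t=15ms outcome=S: state=CLOSED
  event#8 t=17ms outcome=S: state=CLOSED
  event#9 t=21ms outcome=F: state=CLOSED
  event#10 t=23ms outcome=F: state=OPEN
  event#11 t=27ms outcome=S: state=CLOSED
  event#12 t=29ms outcome=F: state=CLOSED
  event#13 t=32ms outcome=S: state=CLOSED
  event#14 t=36ms outcome=S: state=CLOSED
  event#15 t=39ms outcome=S: state=CLOSED
  event#16 t=42ms outcome=S: state=CLOSED
  event#17 t=45ms outcome=F: state=CLOSED
  event#18 t=49ms outcome=S: state=CLOSED
  event#19 t=51ms outcome=S: state=CLOSED

Answer: COOOOOCCCOCCCCCCCCC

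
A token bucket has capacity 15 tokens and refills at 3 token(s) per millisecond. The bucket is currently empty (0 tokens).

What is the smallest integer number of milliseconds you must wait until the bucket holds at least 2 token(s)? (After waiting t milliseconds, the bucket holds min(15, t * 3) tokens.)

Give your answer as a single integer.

Answer: 1

Derivation:
Need t * 3 >= 2, so t >= 2/3.
Smallest integer t = ceil(2/3) = 1.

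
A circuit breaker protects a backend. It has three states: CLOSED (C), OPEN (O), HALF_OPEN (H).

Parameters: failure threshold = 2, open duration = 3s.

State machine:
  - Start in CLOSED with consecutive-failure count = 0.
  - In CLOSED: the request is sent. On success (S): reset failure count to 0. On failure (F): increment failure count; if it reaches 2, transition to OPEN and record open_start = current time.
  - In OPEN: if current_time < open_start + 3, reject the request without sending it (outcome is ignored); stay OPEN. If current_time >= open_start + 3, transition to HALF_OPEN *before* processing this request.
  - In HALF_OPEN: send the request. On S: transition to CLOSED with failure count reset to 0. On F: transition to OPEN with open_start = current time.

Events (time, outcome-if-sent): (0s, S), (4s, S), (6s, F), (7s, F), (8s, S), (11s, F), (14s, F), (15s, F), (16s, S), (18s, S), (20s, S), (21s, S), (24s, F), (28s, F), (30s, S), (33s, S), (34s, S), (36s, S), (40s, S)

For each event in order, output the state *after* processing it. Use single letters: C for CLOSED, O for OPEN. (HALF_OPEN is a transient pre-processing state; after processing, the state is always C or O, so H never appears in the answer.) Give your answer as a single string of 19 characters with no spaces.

State after each event:
  event#1 t=0s outcome=S: state=CLOSED
  event#2 t=4s outcome=S: state=CLOSED
  event#3 t=6s outcome=F: state=CLOSED
  event#4 t=7s outcome=F: state=OPEN
  event#5 t=8s outcome=S: state=OPEN
  event#6 t=11s outcome=F: state=OPEN
  event#7 t=14s outcome=F: state=OPEN
  event#8 t=15s outcome=F: state=OPEN
  event#9 t=16s outcome=S: state=OPEN
  event#10 t=18s outcome=S: state=CLOSED
  event#11 t=20s outcome=S: state=CLOSED
  event#12 t=21s outcome=S: state=CLOSED
  event#13 t=24s outcome=F: state=CLOSED
  event#14 t=28s outcome=F: state=OPEN
  event#15 t=30s outcome=S: state=OPEN
  event#16 t=33s outcome=S: state=CLOSED
  event#17 t=34s outcome=S: state=CLOSED
  event#18 t=36s outcome=S: state=CLOSED
  event#19 t=40s outcome=S: state=CLOSED

Answer: CCCOOOOOOCCCCOOCCCC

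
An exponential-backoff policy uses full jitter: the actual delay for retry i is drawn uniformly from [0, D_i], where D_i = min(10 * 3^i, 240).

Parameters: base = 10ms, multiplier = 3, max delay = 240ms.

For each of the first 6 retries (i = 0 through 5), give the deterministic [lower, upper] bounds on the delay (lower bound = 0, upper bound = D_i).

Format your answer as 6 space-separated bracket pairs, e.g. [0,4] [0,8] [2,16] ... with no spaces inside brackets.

Answer: [0,10] [0,30] [0,90] [0,240] [0,240] [0,240]

Derivation:
Computing bounds per retry:
  i=0: D_i=min(10*3^0,240)=10, bounds=[0,10]
  i=1: D_i=min(10*3^1,240)=30, bounds=[0,30]
  i=2: D_i=min(10*3^2,240)=90, bounds=[0,90]
  i=3: D_i=min(10*3^3,240)=240, bounds=[0,240]
  i=4: D_i=min(10*3^4,240)=240, bounds=[0,240]
  i=5: D_i=min(10*3^5,240)=240, bounds=[0,240]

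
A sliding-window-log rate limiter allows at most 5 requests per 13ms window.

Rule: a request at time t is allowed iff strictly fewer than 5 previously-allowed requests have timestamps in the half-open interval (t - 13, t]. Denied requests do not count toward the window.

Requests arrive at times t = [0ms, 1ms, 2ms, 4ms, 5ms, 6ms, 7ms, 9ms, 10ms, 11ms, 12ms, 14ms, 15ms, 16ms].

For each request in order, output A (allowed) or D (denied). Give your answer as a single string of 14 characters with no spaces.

Answer: AAAAADDDDDDAAA

Derivation:
Tracking allowed requests in the window:
  req#1 t=0ms: ALLOW
  req#2 t=1ms: ALLOW
  req#3 t=2ms: ALLOW
  req#4 t=4ms: ALLOW
  req#5 t=5ms: ALLOW
  req#6 t=6ms: DENY
  req#7 t=7ms: DENY
  req#8 t=9ms: DENY
  req#9 t=10ms: DENY
  req#10 t=11ms: DENY
  req#11 t=12ms: DENY
  req#12 t=14ms: ALLOW
  req#13 t=15ms: ALLOW
  req#14 t=16ms: ALLOW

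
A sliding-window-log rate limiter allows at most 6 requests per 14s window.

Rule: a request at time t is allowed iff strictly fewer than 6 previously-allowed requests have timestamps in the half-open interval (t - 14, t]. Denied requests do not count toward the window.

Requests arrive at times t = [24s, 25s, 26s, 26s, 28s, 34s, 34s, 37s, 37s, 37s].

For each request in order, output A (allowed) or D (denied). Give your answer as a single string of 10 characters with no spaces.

Answer: AAAAAADDDD

Derivation:
Tracking allowed requests in the window:
  req#1 t=24s: ALLOW
  req#2 t=25s: ALLOW
  req#3 t=26s: ALLOW
  req#4 t=26s: ALLOW
  req#5 t=28s: ALLOW
  req#6 t=34s: ALLOW
  req#7 t=34s: DENY
  req#8 t=37s: DENY
  req#9 t=37s: DENY
  req#10 t=37s: DENY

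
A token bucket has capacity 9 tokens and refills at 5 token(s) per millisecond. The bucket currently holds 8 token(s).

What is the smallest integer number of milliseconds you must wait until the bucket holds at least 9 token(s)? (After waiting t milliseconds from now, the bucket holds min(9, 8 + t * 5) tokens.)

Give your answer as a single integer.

Need 8 + t * 5 >= 9, so t >= 1/5.
Smallest integer t = ceil(1/5) = 1.

Answer: 1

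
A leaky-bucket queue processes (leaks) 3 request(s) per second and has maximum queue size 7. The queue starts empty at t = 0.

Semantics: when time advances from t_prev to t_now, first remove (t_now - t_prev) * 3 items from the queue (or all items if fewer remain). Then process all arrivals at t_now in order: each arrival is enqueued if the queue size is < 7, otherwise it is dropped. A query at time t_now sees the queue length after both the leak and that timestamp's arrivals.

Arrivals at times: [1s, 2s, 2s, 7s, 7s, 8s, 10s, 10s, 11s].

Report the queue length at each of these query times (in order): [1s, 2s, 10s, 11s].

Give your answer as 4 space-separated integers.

Queue lengths at query times:
  query t=1s: backlog = 1
  query t=2s: backlog = 2
  query t=10s: backlog = 2
  query t=11s: backlog = 1

Answer: 1 2 2 1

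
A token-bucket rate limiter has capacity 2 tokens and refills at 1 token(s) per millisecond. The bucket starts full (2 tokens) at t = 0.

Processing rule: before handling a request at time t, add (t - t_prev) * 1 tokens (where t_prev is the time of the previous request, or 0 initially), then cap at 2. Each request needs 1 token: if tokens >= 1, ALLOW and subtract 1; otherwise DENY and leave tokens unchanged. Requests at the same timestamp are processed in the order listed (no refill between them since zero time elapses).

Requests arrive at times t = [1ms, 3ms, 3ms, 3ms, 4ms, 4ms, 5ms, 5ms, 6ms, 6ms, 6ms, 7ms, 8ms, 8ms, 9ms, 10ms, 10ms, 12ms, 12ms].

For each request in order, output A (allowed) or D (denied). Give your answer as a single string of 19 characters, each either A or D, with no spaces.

Answer: AAADADADADDAADAADAA

Derivation:
Simulating step by step:
  req#1 t=1ms: ALLOW
  req#2 t=3ms: ALLOW
  req#3 t=3ms: ALLOW
  req#4 t=3ms: DENY
  req#5 t=4ms: ALLOW
  req#6 t=4ms: DENY
  req#7 t=5ms: ALLOW
  req#8 t=5ms: DENY
  req#9 t=6ms: ALLOW
  req#10 t=6ms: DENY
  req#11 t=6ms: DENY
  req#12 t=7ms: ALLOW
  req#13 t=8ms: ALLOW
  req#14 t=8ms: DENY
  req#15 t=9ms: ALLOW
  req#16 t=10ms: ALLOW
  req#17 t=10ms: DENY
  req#18 t=12ms: ALLOW
  req#19 t=12ms: ALLOW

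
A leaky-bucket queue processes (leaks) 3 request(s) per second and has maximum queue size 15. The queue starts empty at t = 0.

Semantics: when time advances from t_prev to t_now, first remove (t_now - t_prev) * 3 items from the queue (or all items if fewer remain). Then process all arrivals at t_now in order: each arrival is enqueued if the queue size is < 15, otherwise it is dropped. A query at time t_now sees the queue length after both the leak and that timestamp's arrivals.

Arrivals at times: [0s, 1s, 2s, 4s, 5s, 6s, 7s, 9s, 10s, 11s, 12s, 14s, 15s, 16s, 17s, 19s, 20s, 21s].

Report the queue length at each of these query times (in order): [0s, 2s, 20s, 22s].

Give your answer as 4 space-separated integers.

Answer: 1 1 1 0

Derivation:
Queue lengths at query times:
  query t=0s: backlog = 1
  query t=2s: backlog = 1
  query t=20s: backlog = 1
  query t=22s: backlog = 0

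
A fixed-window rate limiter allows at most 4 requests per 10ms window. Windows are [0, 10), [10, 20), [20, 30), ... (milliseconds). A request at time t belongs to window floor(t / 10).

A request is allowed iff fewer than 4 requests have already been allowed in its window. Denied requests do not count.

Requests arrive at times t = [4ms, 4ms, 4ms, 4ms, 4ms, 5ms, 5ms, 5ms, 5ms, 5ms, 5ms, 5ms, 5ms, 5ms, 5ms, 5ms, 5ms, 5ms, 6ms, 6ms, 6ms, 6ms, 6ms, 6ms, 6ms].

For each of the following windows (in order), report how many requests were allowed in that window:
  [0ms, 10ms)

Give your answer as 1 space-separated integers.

Processing requests:
  req#1 t=4ms (window 0): ALLOW
  req#2 t=4ms (window 0): ALLOW
  req#3 t=4ms (window 0): ALLOW
  req#4 t=4ms (window 0): ALLOW
  req#5 t=4ms (window 0): DENY
  req#6 t=5ms (window 0): DENY
  req#7 t=5ms (window 0): DENY
  req#8 t=5ms (window 0): DENY
  req#9 t=5ms (window 0): DENY
  req#10 t=5ms (window 0): DENY
  req#11 t=5ms (window 0): DENY
  req#12 t=5ms (window 0): DENY
  req#13 t=5ms (window 0): DENY
  req#14 t=5ms (window 0): DENY
  req#15 t=5ms (window 0): DENY
  req#16 t=5ms (window 0): DENY
  req#17 t=5ms (window 0): DENY
  req#18 t=5ms (window 0): DENY
  req#19 t=6ms (window 0): DENY
  req#20 t=6ms (window 0): DENY
  req#21 t=6ms (window 0): DENY
  req#22 t=6ms (window 0): DENY
  req#23 t=6ms (window 0): DENY
  req#24 t=6ms (window 0): DENY
  req#25 t=6ms (window 0): DENY

Allowed counts by window: 4

Answer: 4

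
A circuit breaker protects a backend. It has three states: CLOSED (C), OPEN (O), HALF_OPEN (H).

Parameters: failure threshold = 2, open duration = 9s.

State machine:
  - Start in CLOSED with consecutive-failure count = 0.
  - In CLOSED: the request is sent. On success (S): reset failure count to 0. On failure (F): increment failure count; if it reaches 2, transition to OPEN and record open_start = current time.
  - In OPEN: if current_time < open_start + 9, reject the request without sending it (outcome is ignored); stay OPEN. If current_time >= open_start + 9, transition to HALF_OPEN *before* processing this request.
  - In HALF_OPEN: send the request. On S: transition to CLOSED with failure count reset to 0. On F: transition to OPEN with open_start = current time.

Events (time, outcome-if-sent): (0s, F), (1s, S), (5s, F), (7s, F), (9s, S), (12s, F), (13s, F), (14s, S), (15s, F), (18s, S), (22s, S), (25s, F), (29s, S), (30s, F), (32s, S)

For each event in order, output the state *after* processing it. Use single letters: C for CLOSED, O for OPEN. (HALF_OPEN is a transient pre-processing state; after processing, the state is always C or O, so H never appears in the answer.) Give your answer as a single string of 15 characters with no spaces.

Answer: CCCOOOOOOCCCCCC

Derivation:
State after each event:
  event#1 t=0s outcome=F: state=CLOSED
  event#2 t=1s outcome=S: state=CLOSED
  event#3 t=5s outcome=F: state=CLOSED
  event#4 t=7s outcome=F: state=OPEN
  event#5 t=9s outcome=S: state=OPEN
  event#6 t=12s outcome=F: state=OPEN
  event#7 t=13s outcome=F: state=OPEN
  event#8 t=14s outcome=S: state=OPEN
  event#9 t=15s outcome=F: state=OPEN
  event#10 t=18s outcome=S: state=CLOSED
  event#11 t=22s outcome=S: state=CLOSED
  event#12 t=25s outcome=F: state=CLOSED
  event#13 t=29s outcome=S: state=CLOSED
  event#14 t=30s outcome=F: state=CLOSED
  event#15 t=32s outcome=S: state=CLOSED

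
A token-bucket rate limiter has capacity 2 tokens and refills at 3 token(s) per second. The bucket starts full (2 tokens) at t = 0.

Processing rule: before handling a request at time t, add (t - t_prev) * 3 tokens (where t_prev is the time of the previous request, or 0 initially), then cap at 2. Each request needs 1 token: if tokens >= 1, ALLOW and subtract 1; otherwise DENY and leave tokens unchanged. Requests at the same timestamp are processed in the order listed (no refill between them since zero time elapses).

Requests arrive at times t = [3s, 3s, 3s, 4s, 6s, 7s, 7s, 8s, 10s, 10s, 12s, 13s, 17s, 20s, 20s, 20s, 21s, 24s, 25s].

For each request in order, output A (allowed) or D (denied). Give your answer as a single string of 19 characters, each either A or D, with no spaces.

Simulating step by step:
  req#1 t=3s: ALLOW
  req#2 t=3s: ALLOW
  req#3 t=3s: DENY
  req#4 t=4s: ALLOW
  req#5 t=6s: ALLOW
  req#6 t=7s: ALLOW
  req#7 t=7s: ALLOW
  req#8 t=8s: ALLOW
  req#9 t=10s: ALLOW
  req#10 t=10s: ALLOW
  req#11 t=12s: ALLOW
  req#12 t=13s: ALLOW
  req#13 t=17s: ALLOW
  req#14 t=20s: ALLOW
  req#15 t=20s: ALLOW
  req#16 t=20s: DENY
  req#17 t=21s: ALLOW
  req#18 t=24s: ALLOW
  req#19 t=25s: ALLOW

Answer: AADAAAAAAAAAAAADAAA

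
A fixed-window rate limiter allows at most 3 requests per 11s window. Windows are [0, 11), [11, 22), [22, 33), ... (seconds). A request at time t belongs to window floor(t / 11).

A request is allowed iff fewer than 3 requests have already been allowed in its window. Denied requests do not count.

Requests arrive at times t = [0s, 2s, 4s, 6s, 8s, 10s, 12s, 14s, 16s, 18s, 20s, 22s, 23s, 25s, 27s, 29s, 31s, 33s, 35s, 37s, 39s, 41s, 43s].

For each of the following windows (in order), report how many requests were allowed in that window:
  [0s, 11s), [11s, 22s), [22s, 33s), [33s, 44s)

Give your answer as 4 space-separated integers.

Answer: 3 3 3 3

Derivation:
Processing requests:
  req#1 t=0s (window 0): ALLOW
  req#2 t=2s (window 0): ALLOW
  req#3 t=4s (window 0): ALLOW
  req#4 t=6s (window 0): DENY
  req#5 t=8s (window 0): DENY
  req#6 t=10s (window 0): DENY
  req#7 t=12s (window 1): ALLOW
  req#8 t=14s (window 1): ALLOW
  req#9 t=16s (window 1): ALLOW
  req#10 t=18s (window 1): DENY
  req#11 t=20s (window 1): DENY
  req#12 t=22s (window 2): ALLOW
  req#13 t=23s (window 2): ALLOW
  req#14 t=25s (window 2): ALLOW
  req#15 t=27s (window 2): DENY
  req#16 t=29s (window 2): DENY
  req#17 t=31s (window 2): DENY
  req#18 t=33s (window 3): ALLOW
  req#19 t=35s (window 3): ALLOW
  req#20 t=37s (window 3): ALLOW
  req#21 t=39s (window 3): DENY
  req#22 t=41s (window 3): DENY
  req#23 t=43s (window 3): DENY

Allowed counts by window: 3 3 3 3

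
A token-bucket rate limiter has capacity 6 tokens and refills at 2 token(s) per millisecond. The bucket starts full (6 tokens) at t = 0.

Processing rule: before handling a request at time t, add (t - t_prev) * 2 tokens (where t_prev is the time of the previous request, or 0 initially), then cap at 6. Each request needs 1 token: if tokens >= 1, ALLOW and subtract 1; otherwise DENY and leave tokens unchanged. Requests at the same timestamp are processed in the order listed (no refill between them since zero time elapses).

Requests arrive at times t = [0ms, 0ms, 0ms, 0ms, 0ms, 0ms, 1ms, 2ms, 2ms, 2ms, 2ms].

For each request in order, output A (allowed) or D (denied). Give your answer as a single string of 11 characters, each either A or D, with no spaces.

Answer: AAAAAAAAAAD

Derivation:
Simulating step by step:
  req#1 t=0ms: ALLOW
  req#2 t=0ms: ALLOW
  req#3 t=0ms: ALLOW
  req#4 t=0ms: ALLOW
  req#5 t=0ms: ALLOW
  req#6 t=0ms: ALLOW
  req#7 t=1ms: ALLOW
  req#8 t=2ms: ALLOW
  req#9 t=2ms: ALLOW
  req#10 t=2ms: ALLOW
  req#11 t=2ms: DENY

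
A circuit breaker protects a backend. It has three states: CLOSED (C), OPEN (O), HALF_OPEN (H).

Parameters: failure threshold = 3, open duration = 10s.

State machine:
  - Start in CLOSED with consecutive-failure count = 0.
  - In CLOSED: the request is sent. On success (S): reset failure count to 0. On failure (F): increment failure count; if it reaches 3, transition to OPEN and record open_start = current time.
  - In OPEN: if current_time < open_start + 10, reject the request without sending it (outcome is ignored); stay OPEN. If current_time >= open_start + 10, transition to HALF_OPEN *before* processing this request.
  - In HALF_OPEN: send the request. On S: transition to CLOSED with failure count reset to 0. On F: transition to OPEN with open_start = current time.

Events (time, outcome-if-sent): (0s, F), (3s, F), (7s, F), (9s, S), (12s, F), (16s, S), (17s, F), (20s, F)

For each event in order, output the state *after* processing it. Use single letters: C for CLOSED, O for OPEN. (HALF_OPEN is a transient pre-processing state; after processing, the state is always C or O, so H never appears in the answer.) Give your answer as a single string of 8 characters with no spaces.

State after each event:
  event#1 t=0s outcome=F: state=CLOSED
  event#2 t=3s outcome=F: state=CLOSED
  event#3 t=7s outcome=F: state=OPEN
  event#4 t=9s outcome=S: state=OPEN
  event#5 t=12s outcome=F: state=OPEN
  event#6 t=16s outcome=S: state=OPEN
  event#7 t=17s outcome=F: state=OPEN
  event#8 t=20s outcome=F: state=OPEN

Answer: CCOOOOOO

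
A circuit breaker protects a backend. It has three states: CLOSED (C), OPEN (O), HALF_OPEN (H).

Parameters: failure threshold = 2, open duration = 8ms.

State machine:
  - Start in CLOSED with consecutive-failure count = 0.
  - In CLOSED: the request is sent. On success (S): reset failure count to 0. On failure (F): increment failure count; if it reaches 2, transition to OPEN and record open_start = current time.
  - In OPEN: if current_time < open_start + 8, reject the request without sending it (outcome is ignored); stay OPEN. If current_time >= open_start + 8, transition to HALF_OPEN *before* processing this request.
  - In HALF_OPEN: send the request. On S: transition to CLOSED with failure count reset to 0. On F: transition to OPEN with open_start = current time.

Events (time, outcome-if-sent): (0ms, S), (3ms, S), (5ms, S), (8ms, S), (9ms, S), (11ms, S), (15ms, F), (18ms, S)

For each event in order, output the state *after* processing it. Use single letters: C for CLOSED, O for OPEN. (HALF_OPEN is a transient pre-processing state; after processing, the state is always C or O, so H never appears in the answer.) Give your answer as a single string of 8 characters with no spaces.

Answer: CCCCCCCC

Derivation:
State after each event:
  event#1 t=0ms outcome=S: state=CLOSED
  event#2 t=3ms outcome=S: state=CLOSED
  event#3 t=5ms outcome=S: state=CLOSED
  event#4 t=8ms outcome=S: state=CLOSED
  event#5 t=9ms outcome=S: state=CLOSED
  event#6 t=11ms outcome=S: state=CLOSED
  event#7 t=15ms outcome=F: state=CLOSED
  event#8 t=18ms outcome=S: state=CLOSED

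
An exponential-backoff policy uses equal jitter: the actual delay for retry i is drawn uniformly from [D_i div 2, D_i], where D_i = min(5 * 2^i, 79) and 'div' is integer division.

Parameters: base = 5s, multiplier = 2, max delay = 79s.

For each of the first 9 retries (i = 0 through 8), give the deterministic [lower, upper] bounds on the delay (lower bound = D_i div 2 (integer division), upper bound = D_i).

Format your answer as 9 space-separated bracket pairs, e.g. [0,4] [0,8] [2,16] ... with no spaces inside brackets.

Computing bounds per retry:
  i=0: D_i=min(5*2^0,79)=5, bounds=[2,5]
  i=1: D_i=min(5*2^1,79)=10, bounds=[5,10]
  i=2: D_i=min(5*2^2,79)=20, bounds=[10,20]
  i=3: D_i=min(5*2^3,79)=40, bounds=[20,40]
  i=4: D_i=min(5*2^4,79)=79, bounds=[39,79]
  i=5: D_i=min(5*2^5,79)=79, bounds=[39,79]
  i=6: D_i=min(5*2^6,79)=79, bounds=[39,79]
  i=7: D_i=min(5*2^7,79)=79, bounds=[39,79]
  i=8: D_i=min(5*2^8,79)=79, bounds=[39,79]

Answer: [2,5] [5,10] [10,20] [20,40] [39,79] [39,79] [39,79] [39,79] [39,79]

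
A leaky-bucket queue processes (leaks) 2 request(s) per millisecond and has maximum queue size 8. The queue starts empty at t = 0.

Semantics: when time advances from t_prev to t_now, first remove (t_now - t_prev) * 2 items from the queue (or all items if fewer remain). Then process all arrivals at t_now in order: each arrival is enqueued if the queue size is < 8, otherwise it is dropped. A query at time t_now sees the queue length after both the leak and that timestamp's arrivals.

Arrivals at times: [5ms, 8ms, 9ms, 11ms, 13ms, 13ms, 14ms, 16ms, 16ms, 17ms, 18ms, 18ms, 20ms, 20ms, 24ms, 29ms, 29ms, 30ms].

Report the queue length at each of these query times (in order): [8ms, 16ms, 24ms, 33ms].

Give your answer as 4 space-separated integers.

Answer: 1 2 1 0

Derivation:
Queue lengths at query times:
  query t=8ms: backlog = 1
  query t=16ms: backlog = 2
  query t=24ms: backlog = 1
  query t=33ms: backlog = 0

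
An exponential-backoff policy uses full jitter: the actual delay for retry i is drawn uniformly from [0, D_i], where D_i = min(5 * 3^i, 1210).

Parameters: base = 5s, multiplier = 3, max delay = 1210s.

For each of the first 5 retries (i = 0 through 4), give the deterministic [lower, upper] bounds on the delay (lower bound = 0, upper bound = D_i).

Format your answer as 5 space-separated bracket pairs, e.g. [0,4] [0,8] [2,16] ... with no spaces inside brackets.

Answer: [0,5] [0,15] [0,45] [0,135] [0,405]

Derivation:
Computing bounds per retry:
  i=0: D_i=min(5*3^0,1210)=5, bounds=[0,5]
  i=1: D_i=min(5*3^1,1210)=15, bounds=[0,15]
  i=2: D_i=min(5*3^2,1210)=45, bounds=[0,45]
  i=3: D_i=min(5*3^3,1210)=135, bounds=[0,135]
  i=4: D_i=min(5*3^4,1210)=405, bounds=[0,405]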